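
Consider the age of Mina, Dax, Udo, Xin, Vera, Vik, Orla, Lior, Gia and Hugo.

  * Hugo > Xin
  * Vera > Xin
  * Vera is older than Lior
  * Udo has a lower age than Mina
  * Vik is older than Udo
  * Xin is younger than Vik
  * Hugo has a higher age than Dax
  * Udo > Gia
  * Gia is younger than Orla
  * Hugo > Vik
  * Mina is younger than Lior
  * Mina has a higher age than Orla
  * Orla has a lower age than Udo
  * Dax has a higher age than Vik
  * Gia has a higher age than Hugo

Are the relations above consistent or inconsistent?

Chaining the given relations yields Vik < Dax < Hugo < Gia < Orla < Udo, so Vik < Udo. But one relation states Udo < Vik. These cannot both hold.

inconsistent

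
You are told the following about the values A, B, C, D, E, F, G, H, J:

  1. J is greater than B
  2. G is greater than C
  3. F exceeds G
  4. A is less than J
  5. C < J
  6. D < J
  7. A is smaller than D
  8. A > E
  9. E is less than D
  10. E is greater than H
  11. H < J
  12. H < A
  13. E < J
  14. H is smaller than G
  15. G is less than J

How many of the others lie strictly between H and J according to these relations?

4

Chaining upward from H reaches: G, F, E, A, D.
Chaining downward from J reaches: C, G, E, A, D, B.
Strictly between H and J are those in both lists: G, E, A, D — 4 elements.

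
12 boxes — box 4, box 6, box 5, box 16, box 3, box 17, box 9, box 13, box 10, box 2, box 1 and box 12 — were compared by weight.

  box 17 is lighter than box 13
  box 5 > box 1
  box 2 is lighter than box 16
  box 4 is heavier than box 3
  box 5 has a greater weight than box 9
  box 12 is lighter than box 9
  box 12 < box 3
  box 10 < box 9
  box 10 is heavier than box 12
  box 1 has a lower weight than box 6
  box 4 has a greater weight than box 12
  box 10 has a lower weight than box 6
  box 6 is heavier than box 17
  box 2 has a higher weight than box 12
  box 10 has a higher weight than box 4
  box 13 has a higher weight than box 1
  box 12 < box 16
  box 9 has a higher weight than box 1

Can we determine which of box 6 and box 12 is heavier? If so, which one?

Link the given pairs in sequence: box 12 < box 3; box 3 < box 4; box 4 < box 10; box 10 < box 6.
Together: box 12 < box 3 < box 4 < box 10 < box 6.
So box 6 is heavier.

box 6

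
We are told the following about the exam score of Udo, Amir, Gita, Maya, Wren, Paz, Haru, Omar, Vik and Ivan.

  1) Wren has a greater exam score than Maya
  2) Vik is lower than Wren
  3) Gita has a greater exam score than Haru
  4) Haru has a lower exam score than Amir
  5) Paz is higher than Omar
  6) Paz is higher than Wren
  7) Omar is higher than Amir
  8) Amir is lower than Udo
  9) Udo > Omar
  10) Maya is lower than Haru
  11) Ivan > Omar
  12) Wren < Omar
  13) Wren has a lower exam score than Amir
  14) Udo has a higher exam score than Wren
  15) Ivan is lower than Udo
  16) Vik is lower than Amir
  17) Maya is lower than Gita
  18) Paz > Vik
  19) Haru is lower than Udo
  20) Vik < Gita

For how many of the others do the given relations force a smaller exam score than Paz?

6

From Paz the given relations immediately reach Vik, Wren, Omar.
From those, Maya, Amir — 5 in total.
From those, Haru — 6 in total.
No other element is forced below Paz by the given relations, so the count is 6.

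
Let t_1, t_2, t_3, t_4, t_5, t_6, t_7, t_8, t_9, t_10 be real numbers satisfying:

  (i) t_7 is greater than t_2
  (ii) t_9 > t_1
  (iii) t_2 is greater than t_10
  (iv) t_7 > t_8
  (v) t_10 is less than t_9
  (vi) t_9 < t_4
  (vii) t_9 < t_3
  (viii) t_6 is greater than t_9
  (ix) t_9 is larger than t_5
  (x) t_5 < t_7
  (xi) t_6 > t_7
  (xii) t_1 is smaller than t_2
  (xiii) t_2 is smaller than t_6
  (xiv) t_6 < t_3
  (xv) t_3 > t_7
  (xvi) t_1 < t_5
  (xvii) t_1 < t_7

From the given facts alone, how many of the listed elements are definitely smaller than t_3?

From t_3 the given relations immediately reach t_7, t_9, t_6.
From those, t_1, t_10, t_5, t_8, t_2 — 8 in total.
Nothing else is reachable below t_3; 8 in all.

8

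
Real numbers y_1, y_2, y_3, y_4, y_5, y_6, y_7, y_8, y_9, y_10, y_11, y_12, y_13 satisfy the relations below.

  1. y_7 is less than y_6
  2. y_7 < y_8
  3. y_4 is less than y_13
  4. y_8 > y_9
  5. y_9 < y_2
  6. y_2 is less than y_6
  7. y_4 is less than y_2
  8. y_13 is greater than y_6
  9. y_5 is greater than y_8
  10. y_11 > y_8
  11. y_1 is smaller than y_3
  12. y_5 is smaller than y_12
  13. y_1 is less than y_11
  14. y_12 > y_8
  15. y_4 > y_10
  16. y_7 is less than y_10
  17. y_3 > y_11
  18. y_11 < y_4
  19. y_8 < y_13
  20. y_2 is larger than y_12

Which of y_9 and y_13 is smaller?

Link the given pairs in sequence: y_9 < y_8; y_8 < y_11; y_11 < y_4; y_4 < y_2; y_2 < y_6; y_6 < y_13.
Together: y_9 < y_8 < y_11 < y_4 < y_2 < y_6 < y_13.
So y_9 < y_13; y_9 is the smaller of the two.

y_9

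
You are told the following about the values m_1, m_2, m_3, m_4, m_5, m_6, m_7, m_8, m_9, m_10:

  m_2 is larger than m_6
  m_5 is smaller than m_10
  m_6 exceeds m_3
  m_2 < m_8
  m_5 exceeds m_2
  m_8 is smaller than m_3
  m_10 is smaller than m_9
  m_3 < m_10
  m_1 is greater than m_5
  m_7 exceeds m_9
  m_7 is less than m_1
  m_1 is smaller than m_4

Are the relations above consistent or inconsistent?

inconsistent

Chaining the given relations yields m_8 < m_3 < m_6 < m_2, so m_8 < m_2. But one relation states m_2 < m_8. These cannot both hold.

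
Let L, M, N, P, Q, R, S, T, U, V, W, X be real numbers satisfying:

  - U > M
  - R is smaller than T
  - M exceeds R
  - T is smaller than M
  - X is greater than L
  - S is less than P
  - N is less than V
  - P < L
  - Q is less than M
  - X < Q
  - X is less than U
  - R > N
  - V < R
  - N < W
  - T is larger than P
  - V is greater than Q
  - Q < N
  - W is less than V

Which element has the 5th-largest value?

Chaining the given pairs: S < P < L < X < Q < N < W < V < R < T < M < U.
The 5th largest is V.

V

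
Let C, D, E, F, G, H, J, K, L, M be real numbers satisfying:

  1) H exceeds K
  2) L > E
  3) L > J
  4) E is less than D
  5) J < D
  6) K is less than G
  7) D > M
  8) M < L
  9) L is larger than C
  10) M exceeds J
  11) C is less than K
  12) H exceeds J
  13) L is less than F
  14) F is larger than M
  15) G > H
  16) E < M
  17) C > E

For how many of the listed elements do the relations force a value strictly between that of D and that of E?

1

Chaining upward from E reaches: C, M, K, L, H, F, G.
Chaining downward from D reaches: J, M.
Strictly between E and D are those in both lists: M — 1 element.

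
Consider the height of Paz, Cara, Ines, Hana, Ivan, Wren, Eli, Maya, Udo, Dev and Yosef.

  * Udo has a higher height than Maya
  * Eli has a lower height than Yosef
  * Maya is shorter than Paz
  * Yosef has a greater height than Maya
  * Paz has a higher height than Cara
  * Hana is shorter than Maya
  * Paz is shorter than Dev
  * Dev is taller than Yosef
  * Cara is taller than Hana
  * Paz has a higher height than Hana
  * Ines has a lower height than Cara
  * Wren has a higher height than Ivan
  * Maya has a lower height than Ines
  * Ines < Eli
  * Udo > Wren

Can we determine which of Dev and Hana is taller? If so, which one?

Dev

Hana < Maya and Maya < Ines give Hana < Ines.
With Ines < Cara: Hana < Maya < Ines < Cara.
With Cara < Paz: Hana < Maya < Ines < Cara < Paz.
With Paz < Dev: Hana < Maya < Ines < Cara < Paz < Dev.
So Dev is taller.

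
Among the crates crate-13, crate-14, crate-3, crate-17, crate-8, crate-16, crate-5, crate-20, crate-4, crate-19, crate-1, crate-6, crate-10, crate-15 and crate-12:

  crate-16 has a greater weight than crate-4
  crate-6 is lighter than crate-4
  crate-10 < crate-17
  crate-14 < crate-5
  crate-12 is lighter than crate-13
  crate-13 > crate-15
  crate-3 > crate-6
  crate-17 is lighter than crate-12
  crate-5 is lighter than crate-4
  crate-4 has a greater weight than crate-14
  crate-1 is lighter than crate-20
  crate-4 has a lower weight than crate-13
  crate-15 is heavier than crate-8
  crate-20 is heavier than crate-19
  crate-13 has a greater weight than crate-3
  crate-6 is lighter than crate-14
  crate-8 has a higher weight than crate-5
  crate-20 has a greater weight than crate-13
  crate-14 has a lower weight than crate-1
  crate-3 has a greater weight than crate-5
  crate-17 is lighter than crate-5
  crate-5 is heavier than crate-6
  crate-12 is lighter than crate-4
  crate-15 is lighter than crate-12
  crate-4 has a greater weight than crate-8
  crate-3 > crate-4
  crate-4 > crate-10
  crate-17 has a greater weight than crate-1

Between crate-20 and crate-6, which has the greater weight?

crate-6 < crate-14 and crate-14 < crate-1 give crate-6 < crate-1.
Then crate-1 < crate-17 extends the chain to crate-17.
Then crate-17 < crate-5 extends the chain to crate-5.
Then crate-5 < crate-8 extends the chain to crate-8.
Then crate-8 < crate-15 extends the chain to crate-15.
Then crate-15 < crate-12 extends the chain to crate-12.
Then crate-12 < crate-4 extends the chain to crate-4.
Then crate-4 < crate-13 extends the chain to crate-13.
With crate-13 < crate-20: crate-6 < crate-14 < crate-1 < crate-17 < crate-5 < crate-8 < crate-15 < crate-12 < crate-4 < crate-13 < crate-20.
So crate-6 < crate-20; crate-20 is the heavier of the two.

crate-20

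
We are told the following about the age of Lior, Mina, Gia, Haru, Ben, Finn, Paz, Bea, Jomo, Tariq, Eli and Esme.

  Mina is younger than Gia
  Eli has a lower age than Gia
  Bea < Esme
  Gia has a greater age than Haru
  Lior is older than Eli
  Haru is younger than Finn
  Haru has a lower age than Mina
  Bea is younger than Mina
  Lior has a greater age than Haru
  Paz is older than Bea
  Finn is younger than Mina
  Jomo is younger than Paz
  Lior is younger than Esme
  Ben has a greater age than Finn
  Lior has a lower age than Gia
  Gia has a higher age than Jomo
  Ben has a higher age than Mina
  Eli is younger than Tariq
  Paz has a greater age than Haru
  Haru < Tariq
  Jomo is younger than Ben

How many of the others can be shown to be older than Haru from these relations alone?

8

The elements the relations force above Haru are Finn, Mina, Lior, Tariq, Paz, Ben, Gia, Esme — no chain reaches any other.
That is 8.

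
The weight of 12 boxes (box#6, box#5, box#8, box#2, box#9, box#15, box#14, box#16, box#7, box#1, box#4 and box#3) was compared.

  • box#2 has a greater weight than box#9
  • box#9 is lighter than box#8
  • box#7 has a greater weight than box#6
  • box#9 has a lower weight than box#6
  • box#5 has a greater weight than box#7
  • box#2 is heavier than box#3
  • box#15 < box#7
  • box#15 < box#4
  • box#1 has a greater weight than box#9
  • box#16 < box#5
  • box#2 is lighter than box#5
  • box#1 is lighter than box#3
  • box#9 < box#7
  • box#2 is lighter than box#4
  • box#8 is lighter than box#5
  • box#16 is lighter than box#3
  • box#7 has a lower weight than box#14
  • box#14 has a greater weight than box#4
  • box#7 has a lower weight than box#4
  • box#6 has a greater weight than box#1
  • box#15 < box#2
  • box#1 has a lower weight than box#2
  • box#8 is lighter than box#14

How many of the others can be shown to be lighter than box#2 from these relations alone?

The elements the relations force below box#2 are box#9, box#1, box#16, box#3, box#15 — no chain reaches any other.
That is 5.

5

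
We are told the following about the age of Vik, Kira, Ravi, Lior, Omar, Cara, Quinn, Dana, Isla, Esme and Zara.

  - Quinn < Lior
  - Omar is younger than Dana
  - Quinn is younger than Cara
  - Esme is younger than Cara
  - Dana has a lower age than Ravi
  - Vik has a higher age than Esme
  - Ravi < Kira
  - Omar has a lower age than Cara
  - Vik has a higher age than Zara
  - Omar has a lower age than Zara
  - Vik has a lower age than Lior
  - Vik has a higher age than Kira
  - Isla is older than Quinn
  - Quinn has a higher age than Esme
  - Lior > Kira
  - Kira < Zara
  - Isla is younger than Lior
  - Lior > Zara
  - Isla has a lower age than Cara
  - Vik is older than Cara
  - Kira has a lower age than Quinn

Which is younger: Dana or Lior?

Dana

The relevant relations are Dana < Ravi; Ravi < Kira; Kira < Quinn; Quinn < Isla; Isla < Cara; Cara < Vik; Vik < Lior.
Together: Dana < Ravi < Kira < Quinn < Isla < Cara < Vik < Lior.
So Dana < Lior; Dana is the younger of the two.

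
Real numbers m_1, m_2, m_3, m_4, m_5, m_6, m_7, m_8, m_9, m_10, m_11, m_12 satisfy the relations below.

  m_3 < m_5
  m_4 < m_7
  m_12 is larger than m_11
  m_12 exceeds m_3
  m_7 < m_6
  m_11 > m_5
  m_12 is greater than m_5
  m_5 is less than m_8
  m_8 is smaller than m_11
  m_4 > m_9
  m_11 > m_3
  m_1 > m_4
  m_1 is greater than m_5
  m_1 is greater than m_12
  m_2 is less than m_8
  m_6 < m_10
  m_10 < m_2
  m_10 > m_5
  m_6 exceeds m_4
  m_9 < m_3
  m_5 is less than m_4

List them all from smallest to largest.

m_9 < m_3 < m_5 < m_4 < m_7 < m_6 < m_10 < m_2 < m_8 < m_11 < m_12 < m_1

Nothing is placed below m_9, so it is least; from there m_9 < m_3; m_3 < m_5; m_5 < m_4; m_4 < m_7; m_7 < m_6; m_6 < m_10; m_10 < m_2; m_2 < m_8; m_8 < m_11; m_11 < m_12; m_12 < m_1, each given directly.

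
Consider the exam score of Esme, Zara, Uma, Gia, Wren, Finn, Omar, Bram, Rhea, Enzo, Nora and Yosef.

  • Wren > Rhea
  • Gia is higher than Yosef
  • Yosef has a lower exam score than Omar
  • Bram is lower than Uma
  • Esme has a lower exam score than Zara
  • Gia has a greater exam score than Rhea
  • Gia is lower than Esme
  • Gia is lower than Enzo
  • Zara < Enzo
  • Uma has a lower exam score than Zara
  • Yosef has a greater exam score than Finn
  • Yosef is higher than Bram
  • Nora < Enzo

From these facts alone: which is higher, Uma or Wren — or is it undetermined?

Following every chain through Uma: above Uma we get Zara, Enzo; below Uma we get Bram.
Wren is not reached, and no chain runs the other way from Wren to Uma.
So the given relations leave the order of Uma and Wren undetermined.

undetermined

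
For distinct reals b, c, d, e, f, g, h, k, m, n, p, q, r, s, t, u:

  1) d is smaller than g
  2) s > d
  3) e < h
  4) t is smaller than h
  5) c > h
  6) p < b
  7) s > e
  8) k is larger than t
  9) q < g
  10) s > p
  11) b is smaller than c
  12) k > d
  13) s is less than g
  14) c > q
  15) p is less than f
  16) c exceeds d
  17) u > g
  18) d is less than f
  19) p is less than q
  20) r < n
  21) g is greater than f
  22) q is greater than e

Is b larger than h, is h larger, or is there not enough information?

Following every chain through b: above b we get c; below b we get p.
h is not reached, and no chain runs the other way from h to b.
So the given relations leave the order of b and h undetermined.

undetermined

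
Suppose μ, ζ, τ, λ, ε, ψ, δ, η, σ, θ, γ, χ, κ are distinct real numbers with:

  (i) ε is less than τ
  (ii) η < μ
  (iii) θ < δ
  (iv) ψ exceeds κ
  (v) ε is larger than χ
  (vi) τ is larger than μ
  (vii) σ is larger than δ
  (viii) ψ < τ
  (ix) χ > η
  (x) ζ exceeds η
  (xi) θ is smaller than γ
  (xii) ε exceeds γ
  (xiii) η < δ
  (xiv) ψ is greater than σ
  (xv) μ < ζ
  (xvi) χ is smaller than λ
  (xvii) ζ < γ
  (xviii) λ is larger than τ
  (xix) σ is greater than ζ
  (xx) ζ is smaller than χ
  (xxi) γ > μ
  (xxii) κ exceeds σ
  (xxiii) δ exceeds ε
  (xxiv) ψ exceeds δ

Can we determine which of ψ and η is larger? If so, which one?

η < μ < ζ < γ < ε < δ < σ < κ < ψ, by transitivity through μ, ζ, γ, ε, δ, σ, κ.
So ψ is larger.

ψ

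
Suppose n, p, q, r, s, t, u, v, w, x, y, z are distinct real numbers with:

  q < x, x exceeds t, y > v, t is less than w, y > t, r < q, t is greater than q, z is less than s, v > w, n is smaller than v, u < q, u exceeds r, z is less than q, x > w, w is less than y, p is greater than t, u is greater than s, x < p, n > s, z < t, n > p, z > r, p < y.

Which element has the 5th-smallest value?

q

Chaining the given pairs: r < z < s < u < q < t < w < x < p < n < v < y.
The 5th smallest is q.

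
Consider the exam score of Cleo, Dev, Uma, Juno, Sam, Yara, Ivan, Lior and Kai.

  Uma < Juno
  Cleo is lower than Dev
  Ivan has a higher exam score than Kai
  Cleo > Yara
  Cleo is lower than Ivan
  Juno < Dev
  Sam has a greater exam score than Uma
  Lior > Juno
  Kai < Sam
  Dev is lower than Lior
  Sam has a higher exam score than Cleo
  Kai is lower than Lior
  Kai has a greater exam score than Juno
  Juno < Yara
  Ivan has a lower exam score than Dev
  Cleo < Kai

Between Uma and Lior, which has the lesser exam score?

Link the given pairs in sequence: Uma < Juno; Juno < Yara; Yara < Cleo; Cleo < Ivan; Ivan < Dev; Dev < Lior.
Chaining these gives Uma < Juno < Yara < Cleo < Ivan < Dev < Lior.
So Uma < Lior; Uma is the lower of the two.

Uma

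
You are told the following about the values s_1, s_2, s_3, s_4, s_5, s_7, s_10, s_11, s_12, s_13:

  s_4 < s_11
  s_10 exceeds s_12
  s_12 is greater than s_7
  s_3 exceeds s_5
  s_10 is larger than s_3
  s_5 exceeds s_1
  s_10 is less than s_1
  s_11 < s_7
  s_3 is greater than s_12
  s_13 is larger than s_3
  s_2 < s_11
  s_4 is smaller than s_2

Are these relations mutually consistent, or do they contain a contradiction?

We have s_3 < s_10 stated directly, yet also s_10 < s_1 < s_5 < s_3 by chaining the others — so s_10 < s_3. Contradiction.

inconsistent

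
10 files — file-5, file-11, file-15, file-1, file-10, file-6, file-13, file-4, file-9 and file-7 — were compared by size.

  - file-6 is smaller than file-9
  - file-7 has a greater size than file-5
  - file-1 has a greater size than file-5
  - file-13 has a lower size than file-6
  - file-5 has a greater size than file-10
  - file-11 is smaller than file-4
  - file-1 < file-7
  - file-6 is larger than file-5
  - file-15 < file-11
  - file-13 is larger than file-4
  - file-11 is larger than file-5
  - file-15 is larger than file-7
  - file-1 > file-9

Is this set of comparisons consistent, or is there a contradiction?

Chaining the given relations yields file-6 < file-9 < file-1 < file-7 < file-15 < file-11 < file-4 < file-13, so file-6 < file-13. But one relation states file-13 < file-6. These cannot both hold.

inconsistent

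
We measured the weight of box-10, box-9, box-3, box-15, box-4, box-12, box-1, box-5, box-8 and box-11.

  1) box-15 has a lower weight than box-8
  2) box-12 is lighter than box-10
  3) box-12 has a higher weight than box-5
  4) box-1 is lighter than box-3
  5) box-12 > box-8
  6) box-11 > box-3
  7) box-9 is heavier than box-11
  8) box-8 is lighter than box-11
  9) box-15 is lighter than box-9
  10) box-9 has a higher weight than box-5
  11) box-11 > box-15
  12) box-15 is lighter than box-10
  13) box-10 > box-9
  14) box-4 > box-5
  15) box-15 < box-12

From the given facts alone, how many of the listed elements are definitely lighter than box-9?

6

The elements the relations force below box-9 are box-15, box-1, box-3, box-5, box-8, box-11 — no chain reaches any other.
That is 6.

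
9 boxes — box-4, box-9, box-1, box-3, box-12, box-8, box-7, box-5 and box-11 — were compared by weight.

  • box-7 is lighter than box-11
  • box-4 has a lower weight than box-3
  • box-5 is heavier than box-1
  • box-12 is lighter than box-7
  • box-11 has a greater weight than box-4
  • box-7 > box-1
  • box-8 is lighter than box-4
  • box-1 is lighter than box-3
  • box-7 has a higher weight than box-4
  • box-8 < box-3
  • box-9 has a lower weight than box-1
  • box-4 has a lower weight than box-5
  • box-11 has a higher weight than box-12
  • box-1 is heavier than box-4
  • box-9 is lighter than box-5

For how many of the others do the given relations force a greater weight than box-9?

Directly above box-9: box-1, box-5.
One step further: box-7, box-3 (4 so far).
One step further: box-11 (5 so far).
No other element is forced above box-9 by the given relations, so the count is 5.

5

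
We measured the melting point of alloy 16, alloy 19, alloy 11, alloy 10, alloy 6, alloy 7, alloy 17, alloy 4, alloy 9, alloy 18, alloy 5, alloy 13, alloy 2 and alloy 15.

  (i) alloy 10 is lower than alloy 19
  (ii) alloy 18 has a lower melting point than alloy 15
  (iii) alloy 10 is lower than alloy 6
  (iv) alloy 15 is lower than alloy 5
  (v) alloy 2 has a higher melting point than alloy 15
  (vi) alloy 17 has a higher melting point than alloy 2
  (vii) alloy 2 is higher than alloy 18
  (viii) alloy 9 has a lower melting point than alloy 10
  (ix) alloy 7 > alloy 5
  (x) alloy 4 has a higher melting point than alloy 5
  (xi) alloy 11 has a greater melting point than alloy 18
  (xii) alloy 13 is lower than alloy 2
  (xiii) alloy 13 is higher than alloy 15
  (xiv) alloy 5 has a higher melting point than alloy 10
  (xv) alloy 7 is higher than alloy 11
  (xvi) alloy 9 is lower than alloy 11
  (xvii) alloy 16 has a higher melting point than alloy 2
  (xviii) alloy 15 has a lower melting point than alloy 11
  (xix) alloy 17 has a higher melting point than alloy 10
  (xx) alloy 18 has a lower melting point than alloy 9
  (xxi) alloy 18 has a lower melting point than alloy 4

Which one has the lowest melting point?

alloy 9 is not least since alloy 18 < alloy 9; alloy 15 is not least since alloy 18 < alloy 15; alloy 10 is not least since alloy 9 < alloy 10; alloy 13 is not least since alloy 15 < alloy 13; alloy 2 is not least since alloy 18 < alloy 2; alloy 5 is not least since alloy 10 < alloy 5; alloy 4 is not least since alloy 18 < alloy 4; alloy 11 is not least since alloy 18 < alloy 11; alloy 7 is not least since alloy 11 < alloy 7; alloy 19 is not least since alloy 10 < alloy 19; alloy 16 is not least since alloy 2 < alloy 16; alloy 17 is not least since alloy 10 < alloy 17; alloy 6 is not least since alloy 10 < alloy 6.
Only alloy 18 has nothing below it, so alloy 18 is the lowest melting point.

alloy 18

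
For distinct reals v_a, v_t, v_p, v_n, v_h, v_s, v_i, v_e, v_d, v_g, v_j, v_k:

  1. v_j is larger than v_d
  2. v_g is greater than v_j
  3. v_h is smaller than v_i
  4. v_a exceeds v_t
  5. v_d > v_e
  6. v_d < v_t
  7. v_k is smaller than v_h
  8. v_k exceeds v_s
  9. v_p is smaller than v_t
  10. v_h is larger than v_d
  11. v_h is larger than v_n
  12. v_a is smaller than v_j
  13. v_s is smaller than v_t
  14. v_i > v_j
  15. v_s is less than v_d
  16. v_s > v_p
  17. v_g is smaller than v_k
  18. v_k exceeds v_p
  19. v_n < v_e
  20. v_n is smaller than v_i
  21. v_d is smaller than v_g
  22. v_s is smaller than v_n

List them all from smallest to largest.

v_p < v_s < v_n < v_e < v_d < v_t < v_a < v_j < v_g < v_k < v_h < v_i

Each adjacent pair is fixed by a given relation: v_p < v_s; v_s < v_n; v_n < v_e; v_e < v_d; v_d < v_t; v_t < v_a; v_a < v_j; v_j < v_g; v_g < v_k; v_k < v_h; v_h < v_i. Chaining them end to end gives the full order.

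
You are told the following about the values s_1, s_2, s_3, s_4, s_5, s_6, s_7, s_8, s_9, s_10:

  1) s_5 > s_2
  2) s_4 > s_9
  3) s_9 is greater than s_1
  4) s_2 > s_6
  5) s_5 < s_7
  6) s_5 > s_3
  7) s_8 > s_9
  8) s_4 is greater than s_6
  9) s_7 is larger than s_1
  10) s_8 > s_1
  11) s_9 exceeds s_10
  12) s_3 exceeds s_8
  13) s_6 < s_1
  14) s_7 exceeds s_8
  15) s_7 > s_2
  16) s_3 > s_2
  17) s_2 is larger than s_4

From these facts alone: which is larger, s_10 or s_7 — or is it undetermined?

s_10 < s_9 and s_9 < s_4 give s_10 < s_4.
Then s_4 < s_2 extends the chain to s_2.
Then s_2 < s_3 extends the chain to s_3.
Then s_3 < s_5 extends the chain to s_5.
Then s_5 < s_7 extends the chain to s_7.
So s_7 is larger.

s_7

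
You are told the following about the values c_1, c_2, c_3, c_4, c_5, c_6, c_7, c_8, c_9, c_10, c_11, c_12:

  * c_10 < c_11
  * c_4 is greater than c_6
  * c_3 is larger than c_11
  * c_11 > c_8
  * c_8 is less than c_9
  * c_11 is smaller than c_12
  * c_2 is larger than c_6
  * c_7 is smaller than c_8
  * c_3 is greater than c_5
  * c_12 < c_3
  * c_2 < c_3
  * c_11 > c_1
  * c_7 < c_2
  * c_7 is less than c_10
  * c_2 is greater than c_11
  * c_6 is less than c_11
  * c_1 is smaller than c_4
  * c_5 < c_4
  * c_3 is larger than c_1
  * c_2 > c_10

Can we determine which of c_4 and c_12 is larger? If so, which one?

undetermined

Following every chain through c_4: below c_4 we get c_5, c_6, c_1.
c_12 is not reached, and no chain runs the other way from c_12 to c_4.
So the given relations leave the order of c_4 and c_12 undetermined.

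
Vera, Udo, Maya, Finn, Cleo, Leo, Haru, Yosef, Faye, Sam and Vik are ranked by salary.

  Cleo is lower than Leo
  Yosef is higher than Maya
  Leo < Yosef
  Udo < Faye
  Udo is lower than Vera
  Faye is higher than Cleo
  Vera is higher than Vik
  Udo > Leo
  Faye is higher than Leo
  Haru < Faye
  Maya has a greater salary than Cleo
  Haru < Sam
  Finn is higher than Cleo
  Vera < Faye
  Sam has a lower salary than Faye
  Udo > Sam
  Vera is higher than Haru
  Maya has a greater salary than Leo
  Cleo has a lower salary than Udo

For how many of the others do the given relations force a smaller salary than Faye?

The elements the relations force below Faye are Cleo, Haru, Vik, Leo, Sam, Udo, Vera — no chain reaches any other.
That is 7.

7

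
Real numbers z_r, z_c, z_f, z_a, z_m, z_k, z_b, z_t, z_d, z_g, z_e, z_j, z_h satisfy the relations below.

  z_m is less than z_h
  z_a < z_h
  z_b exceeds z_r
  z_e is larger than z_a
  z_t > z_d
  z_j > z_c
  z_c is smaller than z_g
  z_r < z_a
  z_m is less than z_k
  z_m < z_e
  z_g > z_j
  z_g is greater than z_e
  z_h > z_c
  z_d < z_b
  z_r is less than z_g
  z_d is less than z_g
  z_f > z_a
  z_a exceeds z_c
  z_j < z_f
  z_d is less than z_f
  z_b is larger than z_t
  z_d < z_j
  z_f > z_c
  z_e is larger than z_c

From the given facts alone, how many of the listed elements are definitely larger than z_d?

The elements the relations force above z_d are z_t, z_b, z_j, z_g, z_f — no chain reaches any other.
That is 5.

5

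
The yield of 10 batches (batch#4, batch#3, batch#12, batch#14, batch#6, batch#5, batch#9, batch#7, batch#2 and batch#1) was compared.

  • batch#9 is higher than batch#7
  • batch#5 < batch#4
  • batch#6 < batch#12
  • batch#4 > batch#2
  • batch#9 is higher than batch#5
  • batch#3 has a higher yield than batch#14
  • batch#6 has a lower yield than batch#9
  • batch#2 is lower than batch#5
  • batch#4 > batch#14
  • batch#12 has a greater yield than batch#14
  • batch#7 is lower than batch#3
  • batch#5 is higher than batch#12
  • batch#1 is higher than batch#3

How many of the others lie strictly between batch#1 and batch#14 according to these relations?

1

Chaining upward from batch#14 reaches: batch#12, batch#3, batch#5, batch#4, batch#9.
Chaining downward from batch#1 reaches: batch#7, batch#3.
Strictly between batch#14 and batch#1 are those in both lists: batch#3 — 1 element.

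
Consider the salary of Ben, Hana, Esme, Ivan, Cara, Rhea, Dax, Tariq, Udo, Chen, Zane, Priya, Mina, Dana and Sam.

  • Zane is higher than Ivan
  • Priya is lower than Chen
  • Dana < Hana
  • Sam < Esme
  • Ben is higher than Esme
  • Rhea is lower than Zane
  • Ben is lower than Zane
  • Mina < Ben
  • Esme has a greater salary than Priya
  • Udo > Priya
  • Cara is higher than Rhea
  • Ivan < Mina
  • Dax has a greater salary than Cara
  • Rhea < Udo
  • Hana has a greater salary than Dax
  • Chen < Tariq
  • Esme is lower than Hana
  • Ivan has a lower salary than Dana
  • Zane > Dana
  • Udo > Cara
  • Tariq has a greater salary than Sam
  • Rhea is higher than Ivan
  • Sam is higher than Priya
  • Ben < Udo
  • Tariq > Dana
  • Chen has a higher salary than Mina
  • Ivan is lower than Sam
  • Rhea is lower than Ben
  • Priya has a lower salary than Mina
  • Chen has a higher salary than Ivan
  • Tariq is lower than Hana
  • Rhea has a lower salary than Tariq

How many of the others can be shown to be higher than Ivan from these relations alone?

From Ivan the given relations immediately reach Mina, Rhea, Sam, Chen, Dana, Zane.
From those, Esme, Cara, Ben, Tariq, Udo, Hana — 12 in total.
From those, Dax — 13 in total.
No other element is forced above Ivan by the given relations, so the count is 13.

13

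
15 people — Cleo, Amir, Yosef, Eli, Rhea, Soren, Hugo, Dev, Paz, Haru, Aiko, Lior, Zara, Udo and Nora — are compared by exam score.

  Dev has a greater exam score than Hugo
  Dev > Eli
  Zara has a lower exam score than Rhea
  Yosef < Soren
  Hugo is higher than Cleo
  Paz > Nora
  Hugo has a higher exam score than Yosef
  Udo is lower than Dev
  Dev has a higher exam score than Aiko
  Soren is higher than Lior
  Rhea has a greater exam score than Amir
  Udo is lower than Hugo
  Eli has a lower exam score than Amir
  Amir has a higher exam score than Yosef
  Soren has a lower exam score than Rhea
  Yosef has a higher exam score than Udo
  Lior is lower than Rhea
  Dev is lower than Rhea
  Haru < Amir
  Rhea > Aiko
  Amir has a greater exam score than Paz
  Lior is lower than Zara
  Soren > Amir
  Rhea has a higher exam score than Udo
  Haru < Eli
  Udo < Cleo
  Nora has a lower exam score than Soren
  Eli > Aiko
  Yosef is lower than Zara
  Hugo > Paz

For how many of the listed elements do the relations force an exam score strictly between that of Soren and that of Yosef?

1

The relations place Yosef below Soren. An element lies strictly between them when it is forced above Yosef and also forced below Soren.
Above Yosef: {Zara, Amir, Hugo, Dev, Rhea}. Below Soren: {Udo, Lior, Nora, Haru, Aiko, Eli, Paz, Amir}.
Intersection: {Amir} — 1.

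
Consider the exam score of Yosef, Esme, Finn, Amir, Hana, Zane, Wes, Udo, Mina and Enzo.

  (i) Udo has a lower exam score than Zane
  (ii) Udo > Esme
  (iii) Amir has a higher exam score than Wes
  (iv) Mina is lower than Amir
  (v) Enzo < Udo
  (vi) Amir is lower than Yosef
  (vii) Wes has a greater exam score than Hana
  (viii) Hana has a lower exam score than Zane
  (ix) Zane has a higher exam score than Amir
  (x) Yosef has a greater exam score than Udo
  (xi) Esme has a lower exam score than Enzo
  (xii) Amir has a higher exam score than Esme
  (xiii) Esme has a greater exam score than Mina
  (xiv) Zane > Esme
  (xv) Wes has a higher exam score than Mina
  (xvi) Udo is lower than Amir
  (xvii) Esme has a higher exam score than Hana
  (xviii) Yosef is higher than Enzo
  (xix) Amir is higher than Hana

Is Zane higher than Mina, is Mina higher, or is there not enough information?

The relevant relations are Mina < Esme; Esme < Enzo; Enzo < Udo; Udo < Amir; Amir < Zane.
Chaining these gives Mina < Esme < Enzo < Udo < Amir < Zane.
So Zane is higher.

Zane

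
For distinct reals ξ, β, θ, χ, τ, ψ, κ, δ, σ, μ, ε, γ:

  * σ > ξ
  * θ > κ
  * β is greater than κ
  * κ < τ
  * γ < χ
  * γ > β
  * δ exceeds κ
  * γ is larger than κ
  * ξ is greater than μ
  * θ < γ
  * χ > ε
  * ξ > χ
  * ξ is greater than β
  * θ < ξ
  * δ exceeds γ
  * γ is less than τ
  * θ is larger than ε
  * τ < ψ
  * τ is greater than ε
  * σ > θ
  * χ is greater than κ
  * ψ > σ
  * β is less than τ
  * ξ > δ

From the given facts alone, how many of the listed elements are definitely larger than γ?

Directly above γ: τ, δ, χ.
One step further: ξ, ψ (5 so far).
One step further: σ (6 so far).
Nothing else is reachable above γ; 6 in all.

6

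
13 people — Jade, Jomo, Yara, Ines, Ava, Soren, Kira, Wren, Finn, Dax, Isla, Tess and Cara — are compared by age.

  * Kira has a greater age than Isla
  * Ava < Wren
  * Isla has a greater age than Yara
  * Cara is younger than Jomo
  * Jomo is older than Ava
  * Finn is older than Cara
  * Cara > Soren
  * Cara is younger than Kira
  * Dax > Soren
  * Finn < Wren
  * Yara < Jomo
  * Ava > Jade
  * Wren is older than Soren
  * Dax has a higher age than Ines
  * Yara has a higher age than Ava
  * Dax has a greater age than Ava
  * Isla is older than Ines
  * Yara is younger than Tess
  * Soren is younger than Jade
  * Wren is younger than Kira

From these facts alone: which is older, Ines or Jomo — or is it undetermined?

Following every chain through Ines: above Ines we get Dax, Isla, Kira.
Jomo is not reached, and no chain runs the other way from Jomo to Ines.
So the given relations leave the order of Ines and Jomo undetermined.

undetermined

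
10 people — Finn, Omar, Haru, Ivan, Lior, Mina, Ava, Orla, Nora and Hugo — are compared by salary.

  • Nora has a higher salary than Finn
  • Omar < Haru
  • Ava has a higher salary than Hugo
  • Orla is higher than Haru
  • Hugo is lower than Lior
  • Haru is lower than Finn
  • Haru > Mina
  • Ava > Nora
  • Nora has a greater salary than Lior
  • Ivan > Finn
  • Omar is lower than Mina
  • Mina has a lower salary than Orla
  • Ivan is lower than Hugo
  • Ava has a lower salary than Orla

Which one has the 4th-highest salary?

Lior

Piecing the relations together gives one ordering: Omar < Mina < Haru < Finn < Ivan < Hugo < Lior < Nora < Ava < Orla.
The 4th largest is Lior.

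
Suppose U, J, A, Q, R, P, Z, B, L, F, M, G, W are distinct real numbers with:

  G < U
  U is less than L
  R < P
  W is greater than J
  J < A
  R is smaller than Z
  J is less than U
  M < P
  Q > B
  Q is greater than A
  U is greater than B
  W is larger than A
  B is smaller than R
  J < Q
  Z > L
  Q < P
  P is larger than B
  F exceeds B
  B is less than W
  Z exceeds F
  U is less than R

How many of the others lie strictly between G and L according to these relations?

The relations place G below L. An element lies strictly between them when it is forced above G and also forced below L.
Above G: {U, R, P, Z}. Below L: {J, B, U}.
Intersection: {U} — 1.

1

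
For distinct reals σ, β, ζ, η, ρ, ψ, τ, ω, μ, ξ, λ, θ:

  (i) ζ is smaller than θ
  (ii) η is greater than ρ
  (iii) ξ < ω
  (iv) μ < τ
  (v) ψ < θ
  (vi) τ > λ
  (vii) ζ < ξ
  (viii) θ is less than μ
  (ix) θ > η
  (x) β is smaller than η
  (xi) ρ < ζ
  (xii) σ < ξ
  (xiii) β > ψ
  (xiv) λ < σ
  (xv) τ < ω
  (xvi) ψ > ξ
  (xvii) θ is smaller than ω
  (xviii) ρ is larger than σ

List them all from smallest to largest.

Nothing is placed below λ, so it is least; from there λ < σ; σ < ρ; ρ < ζ; ζ < ξ; ξ < ψ; ψ < β; β < η; η < θ; θ < μ; μ < τ; τ < ω, each given directly.

λ < σ < ρ < ζ < ξ < ψ < β < η < θ < μ < τ < ω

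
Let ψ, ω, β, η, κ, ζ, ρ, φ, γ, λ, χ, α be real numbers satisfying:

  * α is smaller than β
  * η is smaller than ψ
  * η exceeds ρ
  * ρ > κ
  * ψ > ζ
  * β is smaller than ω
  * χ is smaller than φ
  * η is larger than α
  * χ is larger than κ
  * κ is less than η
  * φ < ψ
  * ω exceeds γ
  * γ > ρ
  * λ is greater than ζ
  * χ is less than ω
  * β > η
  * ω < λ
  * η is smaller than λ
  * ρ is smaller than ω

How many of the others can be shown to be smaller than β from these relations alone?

4

Directly below β: α, η.
One step further: κ, ρ (4 so far).
No other element is forced below β by the given relations, so the count is 4.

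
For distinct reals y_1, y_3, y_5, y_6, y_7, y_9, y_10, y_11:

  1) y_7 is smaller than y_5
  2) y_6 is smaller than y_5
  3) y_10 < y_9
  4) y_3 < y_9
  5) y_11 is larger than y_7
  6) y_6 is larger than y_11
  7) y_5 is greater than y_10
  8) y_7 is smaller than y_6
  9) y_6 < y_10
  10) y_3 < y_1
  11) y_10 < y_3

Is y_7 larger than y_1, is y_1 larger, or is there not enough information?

y_7 < y_11 < y_6 < y_10 < y_3 < y_1, by transitivity through y_11, y_6, y_10, y_3.
So y_1 is larger.

y_1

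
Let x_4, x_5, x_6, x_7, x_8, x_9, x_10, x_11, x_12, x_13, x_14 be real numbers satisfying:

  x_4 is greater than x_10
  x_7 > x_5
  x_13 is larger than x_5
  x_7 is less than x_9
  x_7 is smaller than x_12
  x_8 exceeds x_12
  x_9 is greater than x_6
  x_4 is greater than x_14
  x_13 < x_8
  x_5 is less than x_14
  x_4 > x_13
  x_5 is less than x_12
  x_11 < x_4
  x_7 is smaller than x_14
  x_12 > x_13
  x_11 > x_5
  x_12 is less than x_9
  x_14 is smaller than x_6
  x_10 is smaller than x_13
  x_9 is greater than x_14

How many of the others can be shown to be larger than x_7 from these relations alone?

6

From x_7 the given relations immediately reach x_14, x_12, x_9.
From those, x_6, x_4, x_8 — 6 in total.
No other element is forced above x_7 by the given relations, so the count is 6.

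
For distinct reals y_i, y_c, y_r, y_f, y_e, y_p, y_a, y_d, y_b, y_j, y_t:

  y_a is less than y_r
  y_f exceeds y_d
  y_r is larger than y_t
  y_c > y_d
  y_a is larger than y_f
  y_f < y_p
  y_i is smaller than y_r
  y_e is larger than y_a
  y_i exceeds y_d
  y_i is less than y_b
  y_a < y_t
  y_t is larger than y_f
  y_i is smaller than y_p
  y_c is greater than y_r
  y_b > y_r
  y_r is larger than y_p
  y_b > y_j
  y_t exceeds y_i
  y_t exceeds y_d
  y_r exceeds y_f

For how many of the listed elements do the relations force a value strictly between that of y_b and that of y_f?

The relations place y_f below y_b. An element lies strictly between them when it is forced above y_f and also forced below y_b.
Above y_f: {y_a, y_e, y_p, y_t, y_r, y_c}. Below y_b: {y_d, y_a, y_i, y_p, y_t, y_j, y_r}.
Intersection: {y_a, y_p, y_t, y_r} — 4.

4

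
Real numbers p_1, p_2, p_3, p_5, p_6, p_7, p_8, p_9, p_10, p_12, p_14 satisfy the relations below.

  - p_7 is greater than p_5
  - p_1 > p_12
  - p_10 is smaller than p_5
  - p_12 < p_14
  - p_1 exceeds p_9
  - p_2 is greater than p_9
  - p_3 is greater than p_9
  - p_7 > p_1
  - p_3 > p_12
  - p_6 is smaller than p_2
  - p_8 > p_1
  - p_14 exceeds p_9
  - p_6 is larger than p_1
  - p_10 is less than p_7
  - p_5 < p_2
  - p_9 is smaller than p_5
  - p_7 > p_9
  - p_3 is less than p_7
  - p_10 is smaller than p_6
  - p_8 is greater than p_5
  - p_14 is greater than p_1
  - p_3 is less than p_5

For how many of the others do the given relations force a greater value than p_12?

The elements the relations force above p_12 are p_3, p_5, p_1, p_14, p_6, p_2, p_7, p_8 — no chain reaches any other.
That is 8.

8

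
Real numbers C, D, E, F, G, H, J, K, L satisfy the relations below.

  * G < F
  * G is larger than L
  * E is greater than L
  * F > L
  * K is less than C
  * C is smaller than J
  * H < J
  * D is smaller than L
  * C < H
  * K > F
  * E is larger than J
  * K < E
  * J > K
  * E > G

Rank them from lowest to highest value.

D < L < G < F < K < C < H < J < E

The consecutive links are each given: D < L; L < G; G < F; F < K; K < C; C < H; H < J; J < E.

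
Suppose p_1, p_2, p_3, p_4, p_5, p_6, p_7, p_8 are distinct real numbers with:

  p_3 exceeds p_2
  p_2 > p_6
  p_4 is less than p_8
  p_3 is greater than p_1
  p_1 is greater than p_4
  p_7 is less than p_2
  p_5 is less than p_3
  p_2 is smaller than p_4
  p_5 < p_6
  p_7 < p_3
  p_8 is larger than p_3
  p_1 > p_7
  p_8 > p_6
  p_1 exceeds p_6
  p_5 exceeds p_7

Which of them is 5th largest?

Chaining the given pairs: p_7 < p_5 < p_6 < p_2 < p_4 < p_1 < p_3 < p_8.
Counting 5 from the largest end gives p_2.

p_2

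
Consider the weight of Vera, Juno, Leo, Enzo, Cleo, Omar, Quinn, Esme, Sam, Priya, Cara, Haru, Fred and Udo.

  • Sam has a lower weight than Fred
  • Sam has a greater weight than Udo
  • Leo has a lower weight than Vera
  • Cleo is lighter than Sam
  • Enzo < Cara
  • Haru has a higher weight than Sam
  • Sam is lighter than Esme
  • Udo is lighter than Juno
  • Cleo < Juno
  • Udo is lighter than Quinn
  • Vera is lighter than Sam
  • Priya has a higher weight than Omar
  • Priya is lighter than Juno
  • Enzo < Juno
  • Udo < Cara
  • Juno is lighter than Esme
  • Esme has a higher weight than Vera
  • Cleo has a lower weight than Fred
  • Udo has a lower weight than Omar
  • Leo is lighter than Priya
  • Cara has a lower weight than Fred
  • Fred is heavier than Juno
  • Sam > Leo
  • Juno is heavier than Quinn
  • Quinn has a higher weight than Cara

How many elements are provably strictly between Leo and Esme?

4

Chaining upward from Leo reaches: Priya, Vera, Sam, Haru, Juno, Fred.
Chaining downward from Esme reaches: Udo, Cleo, Enzo, Omar, Priya, Vera, Cara, Sam, Quinn, Juno.
Strictly between Leo and Esme are those in both lists: Priya, Vera, Sam, Juno — 4 elements.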